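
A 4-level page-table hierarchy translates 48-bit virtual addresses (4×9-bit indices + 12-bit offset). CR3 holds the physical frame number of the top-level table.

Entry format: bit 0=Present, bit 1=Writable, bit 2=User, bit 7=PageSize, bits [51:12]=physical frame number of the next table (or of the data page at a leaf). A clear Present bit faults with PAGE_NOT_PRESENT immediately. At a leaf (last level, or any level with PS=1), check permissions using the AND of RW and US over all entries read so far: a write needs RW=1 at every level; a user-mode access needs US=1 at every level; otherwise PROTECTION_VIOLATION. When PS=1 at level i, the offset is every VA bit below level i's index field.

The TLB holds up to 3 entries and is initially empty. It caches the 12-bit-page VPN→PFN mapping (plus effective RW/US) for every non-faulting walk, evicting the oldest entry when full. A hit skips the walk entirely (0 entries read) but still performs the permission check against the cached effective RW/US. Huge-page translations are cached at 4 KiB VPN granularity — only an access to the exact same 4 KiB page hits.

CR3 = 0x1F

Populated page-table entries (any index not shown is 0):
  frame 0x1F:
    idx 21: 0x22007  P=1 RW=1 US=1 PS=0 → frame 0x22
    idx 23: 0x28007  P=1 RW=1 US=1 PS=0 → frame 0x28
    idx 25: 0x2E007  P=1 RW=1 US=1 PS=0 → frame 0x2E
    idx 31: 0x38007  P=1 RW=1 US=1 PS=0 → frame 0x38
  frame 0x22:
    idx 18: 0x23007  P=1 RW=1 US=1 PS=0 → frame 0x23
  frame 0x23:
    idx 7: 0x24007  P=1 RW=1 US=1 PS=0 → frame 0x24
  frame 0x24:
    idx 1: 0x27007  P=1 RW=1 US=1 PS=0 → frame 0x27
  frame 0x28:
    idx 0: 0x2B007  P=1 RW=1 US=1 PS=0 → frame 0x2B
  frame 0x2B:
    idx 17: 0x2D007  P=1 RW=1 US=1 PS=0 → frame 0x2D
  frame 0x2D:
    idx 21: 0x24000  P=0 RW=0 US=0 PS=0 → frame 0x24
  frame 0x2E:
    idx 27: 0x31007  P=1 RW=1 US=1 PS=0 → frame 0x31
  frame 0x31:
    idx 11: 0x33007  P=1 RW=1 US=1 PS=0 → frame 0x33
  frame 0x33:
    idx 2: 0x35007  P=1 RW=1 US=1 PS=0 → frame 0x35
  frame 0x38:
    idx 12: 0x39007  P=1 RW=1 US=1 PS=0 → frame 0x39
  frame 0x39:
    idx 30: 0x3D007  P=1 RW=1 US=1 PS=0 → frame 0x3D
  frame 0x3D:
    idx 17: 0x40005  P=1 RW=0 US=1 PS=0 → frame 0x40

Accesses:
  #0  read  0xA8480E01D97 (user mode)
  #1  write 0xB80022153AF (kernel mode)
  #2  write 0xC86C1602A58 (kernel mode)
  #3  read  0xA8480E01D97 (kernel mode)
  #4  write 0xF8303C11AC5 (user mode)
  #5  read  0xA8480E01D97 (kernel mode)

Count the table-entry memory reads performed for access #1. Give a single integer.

Walk each access:
#0 VA=0xA8480E01D97 (r,user):
  L0 @0x1F[21] → 0x22007  P=1,RW=1,US=1,PS=0
  L1 @0x22[18] → 0x23007  P=1,RW=1,US=1,PS=0
  L2 @0x23[7] → 0x24007  P=1,RW=1,US=1,PS=0
  L3 @0x24[1] → 0x27007  P=1,RW=1,US=1,PS=0
  → PA=0x27D97  (4 entries read)
#1 VA=0xB80022153AF (w,kernel):
  L0 @0x1F[23] → 0x28007  P=1,RW=1,US=1,PS=0
  L1 @0x28[0] → 0x2B007  P=1,RW=1,US=1,PS=0
  L2 @0x2B[17] → 0x2D007  P=1,RW=1,US=1,PS=0
  L3 @0x2D[21] → 0x24000  P=0,RW=0,US=0,PS=0
  → PAGE_NOT_PRESENT  (4 entries read)
#2 VA=0xC86C1602A58 (w,kernel):
  L0 @0x1F[25] → 0x2E007  P=1,RW=1,US=1,PS=0
  L1 @0x2E[27] → 0x31007  P=1,RW=1,US=1,PS=0
  L2 @0x31[11] → 0x33007  P=1,RW=1,US=1,PS=0
  L3 @0x33[2] → 0x35007  P=1,RW=1,US=1,PS=0
  → PA=0x35A58  (4 entries read)
#3 VA=0xA8480E01D97 (r,kernel):
  TLB hit vpn=0xA8480E01 → PA=0x27D97
#4 VA=0xF8303C11AC5 (w,user):
  L0 @0x1F[31] → 0x38007  P=1,RW=1,US=1,PS=0
  L1 @0x38[12] → 0x39007  P=1,RW=1,US=1,PS=0
  L2 @0x39[30] → 0x3D007  P=1,RW=1,US=1,PS=0
  L3 @0x3D[17] → 0x40005  P=1,RW=0,US=1,PS=0
  → PROTECTION_VIOLATION  (4 entries read)
#5 VA=0xA8480E01D97 (r,kernel):
  TLB hit vpn=0xA8480E01 → PA=0x27D97

Entries read for #1: 4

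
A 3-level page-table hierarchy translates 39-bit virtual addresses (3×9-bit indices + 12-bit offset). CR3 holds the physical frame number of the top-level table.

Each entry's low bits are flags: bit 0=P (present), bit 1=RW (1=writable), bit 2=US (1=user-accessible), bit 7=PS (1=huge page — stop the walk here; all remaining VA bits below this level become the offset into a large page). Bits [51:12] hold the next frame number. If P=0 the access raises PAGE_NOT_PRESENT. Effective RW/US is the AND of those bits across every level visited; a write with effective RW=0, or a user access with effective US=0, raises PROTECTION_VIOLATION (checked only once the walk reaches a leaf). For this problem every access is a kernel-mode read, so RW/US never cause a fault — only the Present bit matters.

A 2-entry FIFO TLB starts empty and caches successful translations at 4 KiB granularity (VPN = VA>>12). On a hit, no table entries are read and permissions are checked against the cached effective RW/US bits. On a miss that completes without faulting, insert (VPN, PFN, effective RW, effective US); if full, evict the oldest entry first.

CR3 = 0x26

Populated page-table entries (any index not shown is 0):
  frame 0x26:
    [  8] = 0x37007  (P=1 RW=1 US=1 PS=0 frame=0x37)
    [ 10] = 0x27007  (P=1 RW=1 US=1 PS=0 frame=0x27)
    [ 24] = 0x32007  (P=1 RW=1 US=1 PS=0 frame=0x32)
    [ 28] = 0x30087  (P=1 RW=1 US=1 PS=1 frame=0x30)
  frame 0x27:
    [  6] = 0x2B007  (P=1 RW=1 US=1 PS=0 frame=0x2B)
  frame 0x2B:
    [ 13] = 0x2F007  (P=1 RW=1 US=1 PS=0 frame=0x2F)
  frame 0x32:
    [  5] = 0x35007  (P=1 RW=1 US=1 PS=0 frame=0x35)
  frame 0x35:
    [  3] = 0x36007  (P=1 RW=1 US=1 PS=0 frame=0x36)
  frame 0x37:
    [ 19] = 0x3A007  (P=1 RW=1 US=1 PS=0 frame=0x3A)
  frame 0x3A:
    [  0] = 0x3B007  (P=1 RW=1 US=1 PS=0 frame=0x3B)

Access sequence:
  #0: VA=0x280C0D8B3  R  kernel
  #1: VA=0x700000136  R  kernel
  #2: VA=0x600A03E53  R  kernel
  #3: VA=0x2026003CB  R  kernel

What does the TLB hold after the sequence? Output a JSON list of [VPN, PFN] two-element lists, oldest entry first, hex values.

Per-access translation:
#0 VA=0x280C0D8B3 (r,kernel):
  L0: frame=0x26 idx=10 entry=0x27007 [P=1 RW=1 US=1 PS=0]
  L1: frame=0x27 idx=6 entry=0x2B007 [P=1 RW=1 US=1 PS=0]
  L2: frame=0x2B idx=13 entry=0x2F007 [P=1 RW=1 US=1 PS=0]
  ✓ 0x2F8B3  — 3 lookups
#1 VA=0x700000136 (r,kernel):
  L0: frame=0x26 idx=28 entry=0x30087 [P=1 RW=1 US=1 PS=1]
  ✓ 0x30136 (huge @L0)  — 1 lookups
#2 VA=0x600A03E53 (r,kernel):
  L0: frame=0x26 idx=24 entry=0x32007 [P=1 RW=1 US=1 PS=0]
  L1: frame=0x32 idx=5 entry=0x35007 [P=1 RW=1 US=1 PS=0]
  L2: frame=0x35 idx=3 entry=0x36007 [P=1 RW=1 US=1 PS=0]
  ✓ 0x36E53  — 3 lookups
#3 VA=0x2026003CB (r,kernel):
  L0: frame=0x26 idx=8 entry=0x37007 [P=1 RW=1 US=1 PS=0]
  L1: frame=0x37 idx=19 entry=0x3A007 [P=1 RW=1 US=1 PS=0]
  L2: frame=0x3A idx=0 entry=0x3B007 [P=1 RW=1 US=1 PS=0]
  ✓ 0x3B3CB  — 3 lookups

TLB: [["0x600A03", "0x36"], ["0x202600", "0x3B"]]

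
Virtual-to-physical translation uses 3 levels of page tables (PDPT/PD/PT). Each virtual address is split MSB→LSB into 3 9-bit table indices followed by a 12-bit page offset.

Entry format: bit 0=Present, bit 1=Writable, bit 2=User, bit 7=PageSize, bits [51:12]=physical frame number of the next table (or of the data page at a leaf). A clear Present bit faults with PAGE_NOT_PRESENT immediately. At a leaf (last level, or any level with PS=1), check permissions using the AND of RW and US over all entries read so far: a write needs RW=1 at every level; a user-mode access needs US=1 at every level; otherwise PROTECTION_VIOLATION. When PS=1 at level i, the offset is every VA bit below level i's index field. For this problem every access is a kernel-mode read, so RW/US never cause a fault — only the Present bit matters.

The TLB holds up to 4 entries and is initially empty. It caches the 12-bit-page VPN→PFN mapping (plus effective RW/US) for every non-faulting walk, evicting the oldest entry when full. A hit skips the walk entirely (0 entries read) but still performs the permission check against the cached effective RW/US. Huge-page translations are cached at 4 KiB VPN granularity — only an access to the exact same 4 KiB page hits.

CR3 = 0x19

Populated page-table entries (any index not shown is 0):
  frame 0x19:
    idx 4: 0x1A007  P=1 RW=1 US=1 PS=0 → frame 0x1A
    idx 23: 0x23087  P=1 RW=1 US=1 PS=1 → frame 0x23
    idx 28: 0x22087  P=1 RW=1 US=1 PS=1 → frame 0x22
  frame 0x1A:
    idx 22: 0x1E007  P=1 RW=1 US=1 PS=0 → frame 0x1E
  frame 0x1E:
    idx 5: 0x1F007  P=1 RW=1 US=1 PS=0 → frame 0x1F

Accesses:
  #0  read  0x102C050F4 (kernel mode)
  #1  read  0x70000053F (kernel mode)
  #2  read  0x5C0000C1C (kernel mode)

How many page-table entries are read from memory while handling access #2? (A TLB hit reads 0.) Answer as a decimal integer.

Per-access translation:
#0 VA=0x102C050F4 (r,kernel):
  L0: frame=0x19 idx=4 entry=0x1A007 [P=1 RW=1 US=1 PS=0]
  L1: frame=0x1A idx=22 entry=0x1E007 [P=1 RW=1 US=1 PS=0]
  L2: frame=0x1E idx=5 entry=0x1F007 [P=1 RW=1 US=1 PS=0]
  → PA=0x1F0F4  (3 entries read)
#1 VA=0x70000053F (r,kernel):
  L0: frame=0x19 idx=28 entry=0x22087 [P=1 RW=1 US=1 PS=1]
  → PA=0x2253F (huge @L0)  (1 entries read)
#2 VA=0x5C0000C1C (r,kernel):
  L0: frame=0x19 idx=23 entry=0x23087 [P=1 RW=1 US=1 PS=1]
  → PA=0x23C1C (huge @L0)  (1 entries read)

Entries read for #2: 1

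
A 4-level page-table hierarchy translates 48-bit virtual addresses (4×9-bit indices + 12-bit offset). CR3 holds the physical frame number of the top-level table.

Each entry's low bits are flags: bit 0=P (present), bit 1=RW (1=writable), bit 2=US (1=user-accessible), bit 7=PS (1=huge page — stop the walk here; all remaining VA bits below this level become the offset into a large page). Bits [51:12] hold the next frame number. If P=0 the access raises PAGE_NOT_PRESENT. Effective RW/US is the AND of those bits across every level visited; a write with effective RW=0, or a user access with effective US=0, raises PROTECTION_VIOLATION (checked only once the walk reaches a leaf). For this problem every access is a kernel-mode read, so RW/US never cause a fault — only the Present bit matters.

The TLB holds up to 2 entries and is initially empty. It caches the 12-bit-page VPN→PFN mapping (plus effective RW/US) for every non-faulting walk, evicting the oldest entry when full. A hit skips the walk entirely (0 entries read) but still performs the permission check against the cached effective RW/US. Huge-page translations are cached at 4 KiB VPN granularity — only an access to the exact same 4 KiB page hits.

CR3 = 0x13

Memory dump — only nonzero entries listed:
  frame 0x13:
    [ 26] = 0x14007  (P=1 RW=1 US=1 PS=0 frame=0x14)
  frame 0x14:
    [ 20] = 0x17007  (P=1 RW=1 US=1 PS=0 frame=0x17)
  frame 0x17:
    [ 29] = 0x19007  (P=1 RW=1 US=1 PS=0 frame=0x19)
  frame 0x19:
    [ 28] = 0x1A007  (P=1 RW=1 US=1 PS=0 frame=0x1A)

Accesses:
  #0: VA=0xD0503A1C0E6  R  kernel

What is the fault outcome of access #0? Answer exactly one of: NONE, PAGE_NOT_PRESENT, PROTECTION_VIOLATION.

Trace:
#0 VA=0xD0503A1C0E6 (r,kernel):
  L0: frame=0x13 idx=26 entry=0x14007 [P=1 RW=1 US=1 PS=0]
  L1: frame=0x14 idx=20 entry=0x17007 [P=1 RW=1 US=1 PS=0]
  L2: frame=0x17 idx=29 entry=0x19007 [P=1 RW=1 US=1 PS=0]
  L3: frame=0x19 idx=28 entry=0x1A007 [P=1 RW=1 US=1 PS=0]
  ✓ 0x1A0E6  — 4 lookups

Access #0 fault: NONE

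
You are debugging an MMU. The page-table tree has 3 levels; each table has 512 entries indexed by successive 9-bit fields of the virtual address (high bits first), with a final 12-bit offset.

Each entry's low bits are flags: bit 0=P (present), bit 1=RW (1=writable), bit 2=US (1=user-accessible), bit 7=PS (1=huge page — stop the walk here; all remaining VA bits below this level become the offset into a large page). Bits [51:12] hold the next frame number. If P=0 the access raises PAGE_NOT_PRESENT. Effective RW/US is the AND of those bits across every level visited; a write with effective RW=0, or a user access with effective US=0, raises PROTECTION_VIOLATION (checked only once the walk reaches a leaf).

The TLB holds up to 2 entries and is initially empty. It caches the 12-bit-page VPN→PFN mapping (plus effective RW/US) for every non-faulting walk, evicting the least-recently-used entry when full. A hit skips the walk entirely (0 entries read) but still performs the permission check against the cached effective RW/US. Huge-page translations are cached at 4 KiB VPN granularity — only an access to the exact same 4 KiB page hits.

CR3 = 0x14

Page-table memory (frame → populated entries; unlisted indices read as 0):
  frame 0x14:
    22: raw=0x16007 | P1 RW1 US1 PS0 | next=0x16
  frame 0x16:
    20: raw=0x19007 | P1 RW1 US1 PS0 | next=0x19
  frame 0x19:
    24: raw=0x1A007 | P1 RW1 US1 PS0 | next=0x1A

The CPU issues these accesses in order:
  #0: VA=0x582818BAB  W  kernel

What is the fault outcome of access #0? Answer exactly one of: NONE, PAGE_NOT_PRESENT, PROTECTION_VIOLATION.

Walk each access:
#0 VA=0x582818BAB (w,kernel):
  L0: frame=0x14 idx=22 entry=0x16007 [P=1 RW=1 US=1 PS=0]
  L1: frame=0x16 idx=20 entry=0x19007 [P=1 RW=1 US=1 PS=0]
  L2: frame=0x19 idx=24 entry=0x1A007 [P=1 RW=1 US=1 PS=0]
  ✓ 0x1ABAB  — 3 lookups

Access #0 fault: NONE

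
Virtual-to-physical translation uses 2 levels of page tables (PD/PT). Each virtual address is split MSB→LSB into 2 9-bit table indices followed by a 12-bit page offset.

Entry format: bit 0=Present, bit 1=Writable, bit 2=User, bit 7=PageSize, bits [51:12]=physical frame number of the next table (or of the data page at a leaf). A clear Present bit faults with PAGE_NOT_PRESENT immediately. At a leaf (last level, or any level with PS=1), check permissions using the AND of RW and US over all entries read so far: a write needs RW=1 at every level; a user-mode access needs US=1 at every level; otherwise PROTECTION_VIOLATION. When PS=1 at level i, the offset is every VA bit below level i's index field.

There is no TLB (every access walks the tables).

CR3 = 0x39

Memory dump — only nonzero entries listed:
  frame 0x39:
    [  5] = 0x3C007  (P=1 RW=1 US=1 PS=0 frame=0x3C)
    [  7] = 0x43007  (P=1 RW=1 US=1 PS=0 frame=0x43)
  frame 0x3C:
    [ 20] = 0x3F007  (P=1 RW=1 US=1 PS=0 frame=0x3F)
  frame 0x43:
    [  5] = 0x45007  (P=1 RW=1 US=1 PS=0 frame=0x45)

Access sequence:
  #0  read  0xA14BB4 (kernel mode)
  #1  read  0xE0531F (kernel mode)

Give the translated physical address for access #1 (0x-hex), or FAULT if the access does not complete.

Trace:
#0 VA=0xA14BB4 (r,kernel):
  lvl0: tbl 0x39, slot 5 ⇒ 0x3C007 (P1/RW1/US1/PS0)
  lvl1: tbl 0x3C, slot 20 ⇒ 0x3F007 (P1/RW1/US1/PS0)
  ✓ 0x3FBB4  — 2 lookups
#1 VA=0xE0531F (r,kernel):
  lvl0: tbl 0x39, slot 7 ⇒ 0x43007 (P1/RW1/US1/PS0)
  lvl1: tbl 0x43, slot 5 ⇒ 0x45007 (P1/RW1/US1/PS0)
  ✓ 0x4531F  — 2 lookups

Access #1 PA: 0x4531F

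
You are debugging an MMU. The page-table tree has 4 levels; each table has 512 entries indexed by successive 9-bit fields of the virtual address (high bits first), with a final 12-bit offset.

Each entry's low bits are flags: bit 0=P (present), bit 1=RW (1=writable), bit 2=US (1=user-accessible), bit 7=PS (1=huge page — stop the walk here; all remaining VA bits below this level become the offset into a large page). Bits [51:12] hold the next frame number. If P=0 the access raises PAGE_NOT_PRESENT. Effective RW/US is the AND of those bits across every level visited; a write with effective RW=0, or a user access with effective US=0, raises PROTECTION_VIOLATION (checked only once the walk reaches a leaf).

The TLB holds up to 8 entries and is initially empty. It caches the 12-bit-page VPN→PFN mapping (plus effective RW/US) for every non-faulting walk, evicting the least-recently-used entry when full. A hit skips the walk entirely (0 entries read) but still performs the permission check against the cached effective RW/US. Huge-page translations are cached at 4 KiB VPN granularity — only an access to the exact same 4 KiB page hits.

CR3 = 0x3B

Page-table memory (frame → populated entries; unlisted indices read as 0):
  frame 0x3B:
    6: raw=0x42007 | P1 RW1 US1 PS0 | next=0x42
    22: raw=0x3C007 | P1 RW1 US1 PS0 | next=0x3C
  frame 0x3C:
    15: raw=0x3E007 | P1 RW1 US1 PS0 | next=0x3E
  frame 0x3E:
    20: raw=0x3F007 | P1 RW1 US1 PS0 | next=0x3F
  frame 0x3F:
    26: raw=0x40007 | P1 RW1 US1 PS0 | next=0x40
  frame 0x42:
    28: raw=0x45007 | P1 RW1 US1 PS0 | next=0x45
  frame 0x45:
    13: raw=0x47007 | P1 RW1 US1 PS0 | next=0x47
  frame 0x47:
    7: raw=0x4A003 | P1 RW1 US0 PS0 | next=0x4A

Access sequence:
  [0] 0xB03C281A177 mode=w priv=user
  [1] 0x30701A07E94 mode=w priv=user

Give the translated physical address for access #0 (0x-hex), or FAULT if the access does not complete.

Trace:
#0 VA=0xB03C281A177 (w,user):
  L0: frame=0x3B idx=22 entry=0x3C007 [P=1 RW=1 US=1 PS=0]
  L1: frame=0x3C idx=15 entry=0x3E007 [P=1 RW=1 US=1 PS=0]
  L2: frame=0x3E idx=20 entry=0x3F007 [P=1 RW=1 US=1 PS=0]
  L3: frame=0x3F idx=26 entry=0x40007 [P=1 RW=1 US=1 PS=0]
  → PA=0x40177  (4 entries read)
#1 VA=0x30701A07E94 (w,user):
  L0: frame=0x3B idx=6 entry=0x42007 [P=1 RW=1 US=1 PS=0]
  L1: frame=0x42 idx=28 entry=0x45007 [P=1 RW=1 US=1 PS=0]
  L2: frame=0x45 idx=13 entry=0x47007 [P=1 RW=1 US=1 PS=0]
  L3: frame=0x47 idx=7 entry=0x4A003 [P=1 RW=1 US=0 PS=0]
  ✗ PROTECTION_VIOLATION  [4 reads]

Access #0 PA: 0x40177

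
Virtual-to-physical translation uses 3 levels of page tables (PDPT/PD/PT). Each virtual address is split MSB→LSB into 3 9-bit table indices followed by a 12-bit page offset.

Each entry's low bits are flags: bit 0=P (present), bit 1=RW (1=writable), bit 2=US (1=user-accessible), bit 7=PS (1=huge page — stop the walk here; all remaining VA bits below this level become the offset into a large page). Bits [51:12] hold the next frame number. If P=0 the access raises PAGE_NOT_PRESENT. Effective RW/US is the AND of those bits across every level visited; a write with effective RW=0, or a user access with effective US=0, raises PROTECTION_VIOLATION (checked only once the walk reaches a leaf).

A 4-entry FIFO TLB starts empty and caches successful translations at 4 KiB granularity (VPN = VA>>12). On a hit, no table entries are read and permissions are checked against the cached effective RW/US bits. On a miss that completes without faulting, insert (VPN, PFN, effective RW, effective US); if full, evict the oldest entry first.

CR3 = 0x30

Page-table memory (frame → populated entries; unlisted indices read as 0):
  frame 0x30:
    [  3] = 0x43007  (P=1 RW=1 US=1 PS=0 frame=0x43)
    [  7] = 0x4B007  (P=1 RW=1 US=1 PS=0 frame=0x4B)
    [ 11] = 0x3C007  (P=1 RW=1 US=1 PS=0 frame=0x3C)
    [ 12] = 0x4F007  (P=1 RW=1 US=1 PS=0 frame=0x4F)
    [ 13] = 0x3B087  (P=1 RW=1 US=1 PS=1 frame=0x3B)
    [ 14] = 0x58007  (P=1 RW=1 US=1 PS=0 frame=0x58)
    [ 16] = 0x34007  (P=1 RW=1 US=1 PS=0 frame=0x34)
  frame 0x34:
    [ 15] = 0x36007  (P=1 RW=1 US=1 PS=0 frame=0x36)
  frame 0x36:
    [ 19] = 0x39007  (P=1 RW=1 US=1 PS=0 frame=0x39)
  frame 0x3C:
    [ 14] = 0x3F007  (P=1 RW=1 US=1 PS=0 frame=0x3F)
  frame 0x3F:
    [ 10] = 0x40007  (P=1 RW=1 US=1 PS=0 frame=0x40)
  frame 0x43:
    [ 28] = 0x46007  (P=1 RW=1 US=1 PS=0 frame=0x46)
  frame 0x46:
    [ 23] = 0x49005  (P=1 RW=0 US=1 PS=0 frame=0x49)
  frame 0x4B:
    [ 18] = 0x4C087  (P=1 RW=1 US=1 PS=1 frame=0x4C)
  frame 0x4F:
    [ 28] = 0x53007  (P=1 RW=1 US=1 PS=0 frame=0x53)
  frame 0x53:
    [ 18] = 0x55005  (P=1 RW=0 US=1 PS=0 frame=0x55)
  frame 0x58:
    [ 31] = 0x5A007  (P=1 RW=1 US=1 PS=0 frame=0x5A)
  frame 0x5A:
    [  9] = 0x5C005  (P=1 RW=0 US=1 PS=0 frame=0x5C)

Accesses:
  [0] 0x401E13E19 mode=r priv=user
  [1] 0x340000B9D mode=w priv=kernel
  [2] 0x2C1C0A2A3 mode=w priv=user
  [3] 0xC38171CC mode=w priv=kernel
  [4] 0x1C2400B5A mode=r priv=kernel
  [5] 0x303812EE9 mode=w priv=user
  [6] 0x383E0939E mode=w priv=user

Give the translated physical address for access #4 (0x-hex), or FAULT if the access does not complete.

Walk each access:
#0 VA=0x401E13E19 (r,user):
  L0 @0x30[16] → 0x34007  P=1,RW=1,US=1,PS=0
  L1 @0x34[15] → 0x36007  P=1,RW=1,US=1,PS=0
  L2 @0x36[19] → 0x39007  P=1,RW=1,US=1,PS=0
  ⇒ phys 0x39E19  [3 reads]
#1 VA=0x340000B9D (w,kernel):
  L0 @0x30[13] → 0x3B087  P=1,RW=1,US=1,PS=1
  ⇒ phys 0x3BB9D (huge @L0)  [1 reads]
#2 VA=0x2C1C0A2A3 (w,user):
  L0 @0x30[11] → 0x3C007  P=1,RW=1,US=1,PS=0
  L1 @0x3C[14] → 0x3F007  P=1,RW=1,US=1,PS=0
  L2 @0x3F[10] → 0x40007  P=1,RW=1,US=1,PS=0
  ⇒ phys 0x402A3  [3 reads]
#3 VA=0xC38171CC (w,kernel):
  L0 @0x30[3] → 0x43007  P=1,RW=1,US=1,PS=0
  L1 @0x43[28] → 0x46007  P=1,RW=1,US=1,PS=0
  L2 @0x46[23] → 0x49005  P=1,RW=0,US=1,PS=0
  ⇒ fault: PROTECTION_VIOLATION  — 3 lookups
#4 VA=0x1C2400B5A (r,kernel):
  L0 @0x30[7] → 0x4B007  P=1,RW=1,US=1,PS=0
  L1 @0x4B[18] → 0x4C087  P=1,RW=1,US=1,PS=1
  ⇒ phys 0x4CB5A (huge @L1)  [2 reads]
#5 VA=0x303812EE9 (w,user):
  L0 @0x30[12] → 0x4F007  P=1,RW=1,US=1,PS=0
  L1 @0x4F[28] → 0x53007  P=1,RW=1,US=1,PS=0
  L2 @0x53[18] → 0x55005  P=1,RW=0,US=1,PS=0
  ⇒ fault: PROTECTION_VIOLATION  — 3 lookups
#6 VA=0x383E0939E (w,user):
  L0 @0x30[14] → 0x58007  P=1,RW=1,US=1,PS=0
  L1 @0x58[31] → 0x5A007  P=1,RW=1,US=1,PS=0
  L2 @0x5A[9] → 0x5C005  P=1,RW=0,US=1,PS=0
  ⇒ fault: PROTECTION_VIOLATION  — 3 lookups

Access #4 PA: 0x4CB5A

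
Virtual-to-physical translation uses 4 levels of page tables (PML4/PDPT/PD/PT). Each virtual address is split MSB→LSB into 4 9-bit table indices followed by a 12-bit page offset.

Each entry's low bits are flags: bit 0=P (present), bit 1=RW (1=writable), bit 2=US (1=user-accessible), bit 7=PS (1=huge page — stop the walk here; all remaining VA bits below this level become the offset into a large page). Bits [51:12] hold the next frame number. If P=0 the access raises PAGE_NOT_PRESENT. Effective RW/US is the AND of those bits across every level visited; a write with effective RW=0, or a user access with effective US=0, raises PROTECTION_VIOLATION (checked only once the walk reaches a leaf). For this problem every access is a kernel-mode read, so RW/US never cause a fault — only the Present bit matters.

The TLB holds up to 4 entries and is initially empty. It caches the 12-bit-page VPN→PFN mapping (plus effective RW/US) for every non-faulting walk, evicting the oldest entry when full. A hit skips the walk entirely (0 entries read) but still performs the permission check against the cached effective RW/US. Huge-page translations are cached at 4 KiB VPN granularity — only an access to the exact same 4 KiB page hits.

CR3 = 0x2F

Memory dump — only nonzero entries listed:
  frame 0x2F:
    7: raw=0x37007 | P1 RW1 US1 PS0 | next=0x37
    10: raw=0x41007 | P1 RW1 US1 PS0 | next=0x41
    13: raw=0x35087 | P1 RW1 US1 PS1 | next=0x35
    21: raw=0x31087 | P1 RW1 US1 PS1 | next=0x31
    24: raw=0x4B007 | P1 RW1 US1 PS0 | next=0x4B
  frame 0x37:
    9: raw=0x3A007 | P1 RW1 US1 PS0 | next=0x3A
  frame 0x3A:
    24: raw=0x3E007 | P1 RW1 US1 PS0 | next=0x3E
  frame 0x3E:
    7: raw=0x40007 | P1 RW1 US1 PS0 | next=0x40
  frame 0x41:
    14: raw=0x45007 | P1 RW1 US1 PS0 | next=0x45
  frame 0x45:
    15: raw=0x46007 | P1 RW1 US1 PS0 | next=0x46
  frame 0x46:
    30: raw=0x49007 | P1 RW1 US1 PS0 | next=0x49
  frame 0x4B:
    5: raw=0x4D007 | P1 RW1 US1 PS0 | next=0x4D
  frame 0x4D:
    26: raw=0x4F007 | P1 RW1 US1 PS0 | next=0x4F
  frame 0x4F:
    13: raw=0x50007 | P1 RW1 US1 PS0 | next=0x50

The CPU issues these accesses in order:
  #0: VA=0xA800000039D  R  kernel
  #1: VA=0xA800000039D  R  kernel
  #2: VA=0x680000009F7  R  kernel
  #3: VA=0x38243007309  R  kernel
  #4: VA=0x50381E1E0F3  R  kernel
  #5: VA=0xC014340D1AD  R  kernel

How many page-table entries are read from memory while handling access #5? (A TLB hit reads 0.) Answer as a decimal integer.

Walk each access:
#0 VA=0xA800000039D (r,kernel):
  L0 @0x2F[21] → 0x31087  P=1,RW=1,US=1,PS=1
  ⇒ phys 0x3139D (huge @L0)  [1 reads]
#1 VA=0xA800000039D (r,kernel):
  TLB hit vpn=0xA8000000 → PA=0x3139D
#2 VA=0x680000009F7 (r,kernel):
  L0 @0x2F[13] → 0x35087  P=1,RW=1,US=1,PS=1
  ⇒ phys 0x359F7 (huge @L0)  [1 reads]
#3 VA=0x38243007309 (r,kernel):
  L0 @0x2F[7] → 0x37007  P=1,RW=1,US=1,PS=0
  L1 @0x37[9] → 0x3A007  P=1,RW=1,US=1,PS=0
  L2 @0x3A[24] → 0x3E007  P=1,RW=1,US=1,PS=0
  L3 @0x3E[7] → 0x40007  P=1,RW=1,US=1,PS=0
  ⇒ phys 0x40309  [4 reads]
#4 VA=0x50381E1E0F3 (r,kernel):
  L0 @0x2F[10] → 0x41007  P=1,RW=1,US=1,PS=0
  L1 @0x41[14] → 0x45007  P=1,RW=1,US=1,PS=0
  L2 @0x45[15] → 0x46007  P=1,RW=1,US=1,PS=0
  L3 @0x46[30] → 0x49007  P=1,RW=1,US=1,PS=0
  ⇒ phys 0x490F3  [4 reads]
#5 VA=0xC014340D1AD (r,kernel):
  L0 @0x2F[24] → 0x4B007  P=1,RW=1,US=1,PS=0
  L1 @0x4B[5] → 0x4D007  P=1,RW=1,US=1,PS=0
  L2 @0x4D[26] → 0x4F007  P=1,RW=1,US=1,PS=0
  L3 @0x4F[13] → 0x50007  P=1,RW=1,US=1,PS=0
  ⇒ phys 0x501AD  [4 reads]

Entries read for #5: 4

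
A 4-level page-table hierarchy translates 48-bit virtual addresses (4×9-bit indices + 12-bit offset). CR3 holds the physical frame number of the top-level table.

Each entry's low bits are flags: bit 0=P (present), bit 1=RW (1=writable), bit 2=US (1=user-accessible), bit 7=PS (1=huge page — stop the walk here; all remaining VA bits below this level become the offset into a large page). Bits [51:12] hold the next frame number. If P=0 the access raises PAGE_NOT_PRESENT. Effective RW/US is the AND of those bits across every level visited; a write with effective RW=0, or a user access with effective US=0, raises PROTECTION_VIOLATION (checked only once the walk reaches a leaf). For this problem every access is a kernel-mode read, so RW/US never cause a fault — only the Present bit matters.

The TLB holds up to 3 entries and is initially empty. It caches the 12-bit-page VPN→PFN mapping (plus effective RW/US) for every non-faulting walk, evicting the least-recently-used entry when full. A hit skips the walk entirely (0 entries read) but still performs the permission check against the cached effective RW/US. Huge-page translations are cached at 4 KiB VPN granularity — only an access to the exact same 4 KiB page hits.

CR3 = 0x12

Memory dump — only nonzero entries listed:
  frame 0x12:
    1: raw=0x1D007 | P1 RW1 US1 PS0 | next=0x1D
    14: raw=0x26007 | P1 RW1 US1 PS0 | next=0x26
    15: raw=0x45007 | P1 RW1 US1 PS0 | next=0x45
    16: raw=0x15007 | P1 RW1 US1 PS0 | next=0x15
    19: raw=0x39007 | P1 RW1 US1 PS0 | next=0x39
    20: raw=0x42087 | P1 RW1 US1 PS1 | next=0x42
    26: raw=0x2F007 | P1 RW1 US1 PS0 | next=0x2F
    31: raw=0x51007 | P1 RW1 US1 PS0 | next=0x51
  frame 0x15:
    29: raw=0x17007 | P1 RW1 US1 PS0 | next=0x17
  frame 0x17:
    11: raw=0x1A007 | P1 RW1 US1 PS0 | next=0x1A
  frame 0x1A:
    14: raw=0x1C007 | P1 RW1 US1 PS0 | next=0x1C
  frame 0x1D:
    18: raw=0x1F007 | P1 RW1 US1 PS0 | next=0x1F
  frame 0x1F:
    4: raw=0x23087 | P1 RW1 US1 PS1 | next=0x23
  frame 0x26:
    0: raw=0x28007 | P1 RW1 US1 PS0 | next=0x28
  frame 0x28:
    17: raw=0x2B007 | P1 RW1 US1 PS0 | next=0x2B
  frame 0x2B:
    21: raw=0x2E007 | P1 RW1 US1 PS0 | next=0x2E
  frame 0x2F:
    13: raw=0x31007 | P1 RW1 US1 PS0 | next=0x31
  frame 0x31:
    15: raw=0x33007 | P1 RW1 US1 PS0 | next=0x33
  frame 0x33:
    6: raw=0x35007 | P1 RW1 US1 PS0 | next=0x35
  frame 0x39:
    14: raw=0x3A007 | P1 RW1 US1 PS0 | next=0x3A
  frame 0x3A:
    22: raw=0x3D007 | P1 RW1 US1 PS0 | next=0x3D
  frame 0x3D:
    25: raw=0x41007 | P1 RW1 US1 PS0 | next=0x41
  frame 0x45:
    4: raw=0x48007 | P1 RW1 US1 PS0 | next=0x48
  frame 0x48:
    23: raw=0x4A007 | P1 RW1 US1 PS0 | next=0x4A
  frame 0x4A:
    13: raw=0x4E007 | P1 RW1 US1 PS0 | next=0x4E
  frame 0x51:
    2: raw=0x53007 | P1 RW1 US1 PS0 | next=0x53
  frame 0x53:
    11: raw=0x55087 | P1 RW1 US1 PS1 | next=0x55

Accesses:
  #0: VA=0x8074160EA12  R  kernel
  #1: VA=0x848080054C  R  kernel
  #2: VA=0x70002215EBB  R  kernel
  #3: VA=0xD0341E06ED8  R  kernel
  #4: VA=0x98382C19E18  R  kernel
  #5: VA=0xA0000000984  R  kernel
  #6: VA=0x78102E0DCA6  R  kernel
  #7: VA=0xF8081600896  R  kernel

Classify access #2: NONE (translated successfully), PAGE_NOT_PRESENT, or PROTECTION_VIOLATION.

Trace:
#0 VA=0x8074160EA12 (r,kernel):
  lvl0: tbl 0x12, slot 16 ⇒ 0x15007 (P1/RW1/US1/PS0)
  lvl1: tbl 0x15, slot 29 ⇒ 0x17007 (P1/RW1/US1/PS0)
  lvl2: tbl 0x17, slot 11 ⇒ 0x1A007 (P1/RW1/US1/PS0)
  lvl3: tbl 0x1A, slot 14 ⇒ 0x1C007 (P1/RW1/US1/PS0)
  ✓ 0x1CA12  — 4 lookups
#1 VA=0x848080054C (r,kernel):
  lvl0: tbl 0x12, slot 1 ⇒ 0x1D007 (P1/RW1/US1/PS0)
  lvl1: tbl 0x1D, slot 18 ⇒ 0x1F007 (P1/RW1/US1/PS0)
  lvl2: tbl 0x1F, slot 4 ⇒ 0x23087 (P1/RW1/US1/PS1)
  ✓ 0x2354C (huge @L2)  — 3 lookups
#2 VA=0x70002215EBB (r,kernel):
  lvl0: tbl 0x12, slot 14 ⇒ 0x26007 (P1/RW1/US1/PS0)
  lvl1: tbl 0x26, slot 0 ⇒ 0x28007 (P1/RW1/US1/PS0)
  lvl2: tbl 0x28, slot 17 ⇒ 0x2B007 (P1/RW1/US1/PS0)
  lvl3: tbl 0x2B, slot 21 ⇒ 0x2E007 (P1/RW1/US1/PS0)
  ✓ 0x2EEBB  — 4 lookups
#3 VA=0xD0341E06ED8 (r,kernel):
  lvl0: tbl 0x12, slot 26 ⇒ 0x2F007 (P1/RW1/US1/PS0)
  lvl1: tbl 0x2F, slot 13 ⇒ 0x31007 (P1/RW1/US1/PS0)
  lvl2: tbl 0x31, slot 15 ⇒ 0x33007 (P1/RW1/US1/PS0)
  lvl3: tbl 0x33, slot 6 ⇒ 0x35007 (P1/RW1/US1/PS0)
  ✓ 0x35ED8  — 4 lookups
#4 VA=0x98382C19E18 (r,kernel):
  lvl0: tbl 0x12, slot 19 ⇒ 0x39007 (P1/RW1/US1/PS0)
  lvl1: tbl 0x39, slot 14 ⇒ 0x3A007 (P1/RW1/US1/PS0)
  lvl2: tbl 0x3A, slot 22 ⇒ 0x3D007 (P1/RW1/US1/PS0)
  lvl3: tbl 0x3D, slot 25 ⇒ 0x41007 (P1/RW1/US1/PS0)
  ✓ 0x41E18  — 4 lookups
#5 VA=0xA0000000984 (r,kernel):
  lvl0: tbl 0x12, slot 20 ⇒ 0x42087 (P1/RW1/US1/PS1)
  ✓ 0x42984 (huge @L0)  — 1 lookups
#6 VA=0x78102E0DCA6 (r,kernel):
  lvl0: tbl 0x12, slot 15 ⇒ 0x45007 (P1/RW1/US1/PS0)
  lvl1: tbl 0x45, slot 4 ⇒ 0x48007 (P1/RW1/US1/PS0)
  lvl2: tbl 0x48, slot 23 ⇒ 0x4A007 (P1/RW1/US1/PS0)
  lvl3: tbl 0x4A, slot 13 ⇒ 0x4E007 (P1/RW1/US1/PS0)
  ✓ 0x4ECA6  — 4 lookups
#7 VA=0xF8081600896 (r,kernel):
  lvl0: tbl 0x12, slot 31 ⇒ 0x51007 (P1/RW1/US1/PS0)
  lvl1: tbl 0x51, slot 2 ⇒ 0x53007 (P1/RW1/US1/PS0)
  lvl2: tbl 0x53, slot 11 ⇒ 0x55087 (P1/RW1/US1/PS1)
  ✓ 0x55896 (huge @L2)  — 3 lookups

Access #2 fault: NONE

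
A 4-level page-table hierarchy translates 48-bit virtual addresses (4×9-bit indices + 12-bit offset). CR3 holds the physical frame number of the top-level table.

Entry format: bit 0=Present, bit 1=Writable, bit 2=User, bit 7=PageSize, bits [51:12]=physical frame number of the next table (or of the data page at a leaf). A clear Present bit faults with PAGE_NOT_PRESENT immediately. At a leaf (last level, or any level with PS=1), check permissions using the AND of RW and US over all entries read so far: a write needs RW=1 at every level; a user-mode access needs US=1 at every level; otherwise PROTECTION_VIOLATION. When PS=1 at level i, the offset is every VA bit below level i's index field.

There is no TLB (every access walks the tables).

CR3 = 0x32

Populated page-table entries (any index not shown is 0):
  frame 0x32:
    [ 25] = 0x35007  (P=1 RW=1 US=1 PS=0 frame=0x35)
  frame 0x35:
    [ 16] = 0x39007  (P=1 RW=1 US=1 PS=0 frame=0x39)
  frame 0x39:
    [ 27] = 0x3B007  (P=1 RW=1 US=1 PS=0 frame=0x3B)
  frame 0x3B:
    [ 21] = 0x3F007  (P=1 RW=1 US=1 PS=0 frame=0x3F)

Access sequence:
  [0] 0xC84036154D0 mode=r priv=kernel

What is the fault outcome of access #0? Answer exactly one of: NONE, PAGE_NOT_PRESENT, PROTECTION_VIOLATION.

Per-access translation:
#0 VA=0xC84036154D0 (r,kernel):
  lvl0: tbl 0x32, slot 25 ⇒ 0x35007 (P1/RW1/US1/PS0)
  lvl1: tbl 0x35, slot 16 ⇒ 0x39007 (P1/RW1/US1/PS0)
  lvl2: tbl 0x39, slot 27 ⇒ 0x3B007 (P1/RW1/US1/PS0)
  lvl3: tbl 0x3B, slot 21 ⇒ 0x3F007 (P1/RW1/US1/PS0)
  → PA=0x3F4D0  (4 entries read)

Access #0 fault: NONE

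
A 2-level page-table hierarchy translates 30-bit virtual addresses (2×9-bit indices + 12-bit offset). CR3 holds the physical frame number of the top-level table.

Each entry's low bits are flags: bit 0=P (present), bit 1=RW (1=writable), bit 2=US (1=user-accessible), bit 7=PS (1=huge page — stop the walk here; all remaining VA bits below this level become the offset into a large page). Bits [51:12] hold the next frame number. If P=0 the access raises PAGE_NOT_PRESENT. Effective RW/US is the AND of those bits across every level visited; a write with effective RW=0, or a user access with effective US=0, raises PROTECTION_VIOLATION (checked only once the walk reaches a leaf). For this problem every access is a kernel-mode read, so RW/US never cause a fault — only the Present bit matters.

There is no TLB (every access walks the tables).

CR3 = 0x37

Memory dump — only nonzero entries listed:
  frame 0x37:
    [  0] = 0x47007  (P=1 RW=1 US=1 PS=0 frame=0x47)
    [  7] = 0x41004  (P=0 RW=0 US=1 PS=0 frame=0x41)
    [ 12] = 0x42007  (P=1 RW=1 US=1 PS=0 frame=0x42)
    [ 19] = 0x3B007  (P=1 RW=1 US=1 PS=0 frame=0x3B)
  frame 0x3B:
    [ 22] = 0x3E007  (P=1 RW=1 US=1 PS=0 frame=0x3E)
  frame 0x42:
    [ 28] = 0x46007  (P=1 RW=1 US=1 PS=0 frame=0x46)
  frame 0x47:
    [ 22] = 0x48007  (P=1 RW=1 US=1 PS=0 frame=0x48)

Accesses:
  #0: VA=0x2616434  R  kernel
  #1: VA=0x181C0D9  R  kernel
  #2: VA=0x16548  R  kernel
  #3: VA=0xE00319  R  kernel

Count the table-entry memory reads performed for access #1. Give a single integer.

Walk each access:
#0 VA=0x2616434 (r,kernel):
  L0 @0x37[19] → 0x3B007  P=1,RW=1,US=1,PS=0
  L1 @0x3B[22] → 0x3E007  P=1,RW=1,US=1,PS=0
  → PA=0x3E434  (2 entries read)
#1 VA=0x181C0D9 (r,kernel):
  L0 @0x37[12] → 0x42007  P=1,RW=1,US=1,PS=0
  L1 @0x42[28] → 0x46007  P=1,RW=1,US=1,PS=0
  → PA=0x460D9  (2 entries read)
#2 VA=0x16548 (r,kernel):
  L0 @0x37[0] → 0x47007  P=1,RW=1,US=1,PS=0
  L1 @0x47[22] → 0x48007  P=1,RW=1,US=1,PS=0
  → PA=0x48548  (2 entries read)
#3 VA=0xE00319 (r,kernel):
  L0 @0x37[7] → 0x41004  P=0,RW=0,US=1,PS=0
  ⇒ fault: PAGE_NOT_PRESENT  — 1 lookups

Entries read for #1: 2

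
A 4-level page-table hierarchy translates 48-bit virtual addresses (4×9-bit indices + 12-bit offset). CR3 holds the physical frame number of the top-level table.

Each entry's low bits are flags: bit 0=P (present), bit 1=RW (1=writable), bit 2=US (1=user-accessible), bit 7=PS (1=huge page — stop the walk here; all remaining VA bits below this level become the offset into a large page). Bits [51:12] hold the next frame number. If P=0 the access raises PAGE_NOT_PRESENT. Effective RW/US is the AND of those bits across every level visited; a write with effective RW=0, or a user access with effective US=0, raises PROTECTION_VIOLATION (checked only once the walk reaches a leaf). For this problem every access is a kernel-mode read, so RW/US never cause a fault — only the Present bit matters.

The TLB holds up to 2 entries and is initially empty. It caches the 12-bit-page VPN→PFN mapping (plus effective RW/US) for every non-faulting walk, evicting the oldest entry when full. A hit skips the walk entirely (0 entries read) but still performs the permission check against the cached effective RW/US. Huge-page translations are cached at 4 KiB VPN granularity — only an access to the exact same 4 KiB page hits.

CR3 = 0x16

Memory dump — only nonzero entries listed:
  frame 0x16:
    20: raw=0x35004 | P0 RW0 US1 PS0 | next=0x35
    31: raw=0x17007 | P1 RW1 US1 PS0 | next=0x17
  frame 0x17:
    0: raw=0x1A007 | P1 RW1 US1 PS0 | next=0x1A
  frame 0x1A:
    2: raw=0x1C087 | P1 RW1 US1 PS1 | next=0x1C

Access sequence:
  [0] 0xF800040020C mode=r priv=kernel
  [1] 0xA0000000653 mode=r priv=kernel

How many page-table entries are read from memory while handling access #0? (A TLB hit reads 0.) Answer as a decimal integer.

Trace:
#0 VA=0xF800040020C (r,kernel):
  L0: frame=0x16 idx=31 entry=0x17007 [P=1 RW=1 US=1 PS=0]
  L1: frame=0x17 idx=0 entry=0x1A007 [P=1 RW=1 US=1 PS=0]
  L2: frame=0x1A idx=2 entry=0x1C087 [P=1 RW=1 US=1 PS=1]
  → PA=0x1C20C (huge @L2)  (3 entries read)
#1 VA=0xA0000000653 (r,kernel):
  L0: frame=0x16 idx=20 entry=0x35004 [P=0 RW=0 US=1 PS=0]
  ⇒ fault: PAGE_NOT_PRESENT  — 1 lookups

Entries read for #0: 3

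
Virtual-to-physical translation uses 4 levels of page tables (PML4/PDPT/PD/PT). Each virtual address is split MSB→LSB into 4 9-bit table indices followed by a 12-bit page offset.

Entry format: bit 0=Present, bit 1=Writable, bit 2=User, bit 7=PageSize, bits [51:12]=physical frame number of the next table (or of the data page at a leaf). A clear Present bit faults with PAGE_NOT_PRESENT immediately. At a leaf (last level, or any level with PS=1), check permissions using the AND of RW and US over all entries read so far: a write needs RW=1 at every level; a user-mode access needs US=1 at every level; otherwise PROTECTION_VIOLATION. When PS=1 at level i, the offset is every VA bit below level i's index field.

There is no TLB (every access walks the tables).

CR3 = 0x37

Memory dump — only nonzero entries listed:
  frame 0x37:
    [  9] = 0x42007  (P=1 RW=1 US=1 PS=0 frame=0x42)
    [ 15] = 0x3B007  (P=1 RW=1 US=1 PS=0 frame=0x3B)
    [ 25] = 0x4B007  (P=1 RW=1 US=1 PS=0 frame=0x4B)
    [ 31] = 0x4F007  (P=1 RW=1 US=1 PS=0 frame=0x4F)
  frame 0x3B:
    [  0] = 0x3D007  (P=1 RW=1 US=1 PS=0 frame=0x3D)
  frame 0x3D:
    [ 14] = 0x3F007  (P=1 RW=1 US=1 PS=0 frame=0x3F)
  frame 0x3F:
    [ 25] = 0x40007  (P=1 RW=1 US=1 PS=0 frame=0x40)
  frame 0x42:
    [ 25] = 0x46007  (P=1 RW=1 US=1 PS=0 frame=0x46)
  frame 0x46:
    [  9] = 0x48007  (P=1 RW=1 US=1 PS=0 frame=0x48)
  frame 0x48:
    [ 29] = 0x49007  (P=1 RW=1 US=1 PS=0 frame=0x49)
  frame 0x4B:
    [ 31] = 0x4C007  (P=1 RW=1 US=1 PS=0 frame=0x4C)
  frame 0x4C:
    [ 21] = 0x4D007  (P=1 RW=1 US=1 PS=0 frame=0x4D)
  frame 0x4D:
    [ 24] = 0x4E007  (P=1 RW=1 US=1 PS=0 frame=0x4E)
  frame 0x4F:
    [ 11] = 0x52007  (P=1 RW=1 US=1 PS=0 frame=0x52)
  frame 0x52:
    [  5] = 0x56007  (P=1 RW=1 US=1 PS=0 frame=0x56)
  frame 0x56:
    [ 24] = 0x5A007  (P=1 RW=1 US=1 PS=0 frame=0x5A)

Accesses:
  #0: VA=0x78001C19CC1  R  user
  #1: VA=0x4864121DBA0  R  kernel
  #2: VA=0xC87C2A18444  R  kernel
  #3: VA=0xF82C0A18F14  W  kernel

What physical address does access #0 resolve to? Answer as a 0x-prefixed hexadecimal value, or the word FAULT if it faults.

Per-access translation:
#0 VA=0x78001C19CC1 (r,user):
  L0: frame=0x37 idx=15 entry=0x3B007 [P=1 RW=1 US=1 PS=0]
  L1: frame=0x3B idx=0 entry=0x3D007 [P=1 RW=1 US=1 PS=0]
  L2: frame=0x3D idx=14 entry=0x3F007 [P=1 RW=1 US=1 PS=0]
  L3: frame=0x3F idx=25 entry=0x40007 [P=1 RW=1 US=1 PS=0]
  → PA=0x40CC1  (4 entries read)
#1 VA=0x4864121DBA0 (r,kernel):
  L0: frame=0x37 idx=9 entry=0x42007 [P=1 RW=1 US=1 PS=0]
  L1: frame=0x42 idx=25 entry=0x46007 [P=1 RW=1 US=1 PS=0]
  L2: frame=0x46 idx=9 entry=0x48007 [P=1 RW=1 US=1 PS=0]
  L3: frame=0x48 idx=29 entry=0x49007 [P=1 RW=1 US=1 PS=0]
  → PA=0x49BA0  (4 entries read)
#2 VA=0xC87C2A18444 (r,kernel):
  L0: frame=0x37 idx=25 entry=0x4B007 [P=1 RW=1 US=1 PS=0]
  L1: frame=0x4B idx=31 entry=0x4C007 [P=1 RW=1 US=1 PS=0]
  L2: frame=0x4C idx=21 entry=0x4D007 [P=1 RW=1 US=1 PS=0]
  L3: frame=0x4D idx=24 entry=0x4E007 [P=1 RW=1 US=1 PS=0]
  → PA=0x4E444  (4 entries read)
#3 VA=0xF82C0A18F14 (w,kernel):
  L0: frame=0x37 idx=31 entry=0x4F007 [P=1 RW=1 US=1 PS=0]
  L1: frame=0x4F idx=11 entry=0x52007 [P=1 RW=1 US=1 PS=0]
  L2: frame=0x52 idx=5 entry=0x56007 [P=1 RW=1 US=1 PS=0]
  L3: frame=0x56 idx=24 entry=0x5A007 [P=1 RW=1 US=1 PS=0]
  → PA=0x5AF14  (4 entries read)

Access #0 PA: 0x40CC1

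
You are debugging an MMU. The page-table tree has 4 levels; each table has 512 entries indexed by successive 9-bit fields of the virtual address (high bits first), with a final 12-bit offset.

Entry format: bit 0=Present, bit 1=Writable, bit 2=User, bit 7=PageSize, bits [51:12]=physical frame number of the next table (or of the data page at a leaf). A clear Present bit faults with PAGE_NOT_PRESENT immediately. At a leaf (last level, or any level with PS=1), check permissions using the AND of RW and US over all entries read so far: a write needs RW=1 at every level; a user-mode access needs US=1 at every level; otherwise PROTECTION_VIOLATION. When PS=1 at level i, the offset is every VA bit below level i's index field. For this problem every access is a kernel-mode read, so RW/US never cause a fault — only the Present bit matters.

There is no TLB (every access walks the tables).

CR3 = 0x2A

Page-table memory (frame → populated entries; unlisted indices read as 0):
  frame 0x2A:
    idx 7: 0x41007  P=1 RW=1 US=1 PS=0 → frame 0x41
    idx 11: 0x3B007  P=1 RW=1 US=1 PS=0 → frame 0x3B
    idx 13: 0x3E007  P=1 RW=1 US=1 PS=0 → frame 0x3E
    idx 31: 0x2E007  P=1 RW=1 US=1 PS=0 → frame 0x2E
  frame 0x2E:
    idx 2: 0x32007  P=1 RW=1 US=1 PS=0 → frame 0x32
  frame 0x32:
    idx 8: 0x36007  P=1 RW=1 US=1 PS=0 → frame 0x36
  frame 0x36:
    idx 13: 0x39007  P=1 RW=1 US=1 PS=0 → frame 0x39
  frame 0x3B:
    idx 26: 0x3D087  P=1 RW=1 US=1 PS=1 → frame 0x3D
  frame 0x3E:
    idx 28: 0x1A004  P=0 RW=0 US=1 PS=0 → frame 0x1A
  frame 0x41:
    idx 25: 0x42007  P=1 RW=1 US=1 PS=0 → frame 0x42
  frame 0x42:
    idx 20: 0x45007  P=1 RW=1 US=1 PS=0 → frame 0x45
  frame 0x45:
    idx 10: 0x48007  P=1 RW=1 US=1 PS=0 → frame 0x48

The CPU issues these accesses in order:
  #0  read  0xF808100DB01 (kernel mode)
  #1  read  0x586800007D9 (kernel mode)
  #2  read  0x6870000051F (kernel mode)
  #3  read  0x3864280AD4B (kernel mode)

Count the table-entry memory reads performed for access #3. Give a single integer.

Trace:
#0 VA=0xF808100DB01 (r,kernel):
  L0 @0x2A[31] → 0x2E007  P=1,RW=1,US=1,PS=0
  L1 @0x2E[2] → 0x32007  P=1,RW=1,US=1,PS=0
  L2 @0x32[8] → 0x36007  P=1,RW=1,US=1,PS=0
  L3 @0x36[13] → 0x39007  P=1,RW=1,US=1,PS=0
  ⇒ phys 0x39B01  [4 reads]
#1 VA=0x586800007D9 (r,kernel):
  L0 @0x2A[11] → 0x3B007  P=1,RW=1,US=1,PS=0
  L1 @0x3B[26] → 0x3D087  P=1,RW=1,US=1,PS=1
  ⇒ phys 0x3D7D9 (huge @L1)  [2 reads]
#2 VA=0x6870000051F (r,kernel):
  L0 @0x2A[13] → 0x3E007  P=1,RW=1,US=1,PS=0
  L1 @0x3E[28] → 0x1A004  P=0,RW=0,US=1,PS=0
  ✗ PAGE_NOT_PRESENT  [2 reads]
#3 VA=0x3864280AD4B (r,kernel):
  L0 @0x2A[7] → 0x41007  P=1,RW=1,US=1,PS=0
  L1 @0x41[25] → 0x42007  P=1,RW=1,US=1,PS=0
  L2 @0x42[20] → 0x45007  P=1,RW=1,US=1,PS=0
  L3 @0x45[10] → 0x48007  P=1,RW=1,US=1,PS=0
  ⇒ phys 0x48D4B  [4 reads]

Entries read for #3: 4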